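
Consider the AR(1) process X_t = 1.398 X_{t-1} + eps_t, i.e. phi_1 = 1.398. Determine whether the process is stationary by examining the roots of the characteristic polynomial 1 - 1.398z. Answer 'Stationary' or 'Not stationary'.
\text{Not stationary}

The AR(p) characteristic polynomial is P(z) = 1 - 1.398z.
Stationarity requires all roots to lie outside the unit circle, i.e. |z| > 1 for every root.
This is linear in z: 1 + (-1.398) z = 0  =>  z = -1/(-1.398) = 0.715308,  |z| = 0.715308.
Moduli of all roots: 0.7153.
All moduli strictly greater than 1? No.
Verdict: Not stationary.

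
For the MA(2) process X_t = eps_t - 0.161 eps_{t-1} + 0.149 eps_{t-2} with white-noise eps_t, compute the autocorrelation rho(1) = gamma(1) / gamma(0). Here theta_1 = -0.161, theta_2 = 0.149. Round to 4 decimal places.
\rho(1) = -0.1765

For an MA(q) process with theta_0 = 1, the autocovariance is
  gamma(k) = sigma^2 * sum_{i=0..q-k} theta_i * theta_{i+k},
and rho(k) = gamma(k) / gamma(0). Sigma^2 cancels.
  numerator   = (1)*(-0.161) + (-0.161)*(0.149) = -0.184989.
  denominator = (1)^2 + (-0.161)^2 + (0.149)^2 = 1.048122.
  rho(1) = -0.184989 / 1.048122 = -0.1765.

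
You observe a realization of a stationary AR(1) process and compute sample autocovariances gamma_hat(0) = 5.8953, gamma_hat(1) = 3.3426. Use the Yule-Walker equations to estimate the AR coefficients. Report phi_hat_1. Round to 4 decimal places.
\hat\phi_{1} = 0.5670

The Yule-Walker equations for an AR(p) process read, in matrix form,
  Gamma_p phi = r_p,   with   (Gamma_p)_{ij} = gamma(|i - j|),
                       (r_p)_i = gamma(i),   i,j = 1..p.
Substitute the sample gammas (Toeplitz matrix and right-hand side of size 1):
  Gamma_p = [[5.8953]]
  r_p     = [3.3426]
With p = 1 this is the single equation gamma(0) phi_1 = gamma(1):
  phi_hat_1 = gamma(1) / gamma(0) = 3.3426 / 5.8953 = 0.5670.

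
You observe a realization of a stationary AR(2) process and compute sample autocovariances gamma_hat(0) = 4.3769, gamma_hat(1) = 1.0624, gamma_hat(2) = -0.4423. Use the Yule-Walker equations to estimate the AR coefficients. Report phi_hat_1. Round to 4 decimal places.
\hat\phi_{1} = 0.2840

The Yule-Walker equations for an AR(p) process read, in matrix form,
  Gamma_p phi = r_p,   with   (Gamma_p)_{ij} = gamma(|i - j|),
                       (r_p)_i = gamma(i),   i,j = 1..p.
Substitute the sample gammas (Toeplitz matrix and right-hand side of size 2):
  Gamma_p = [[4.3769, 1.0624], [1.0624, 4.3769]]
  r_p     = [1.0624, -0.4423]
Written out:
  4.3769 phi_1 + 1.0624 phi_2 = 1.0624
  1.0624 phi_1 + 4.3769 phi_2 = -0.4423
Solve by Cramer's rule:
  det = gamma(0)^2 - gamma(1)^2 = (4.3769)^2 - (1.0624)^2 = 19.15725361 - 1.12869376 = 18.02855985
  phi_hat_1 = [gamma(1) gamma(0) - gamma(1) gamma(2)] / det = [(1.0624)(4.3769) - (1.0624)(-0.4423)] / 18.02855985 = 5.11991808 / 18.02855985 = 0.284
  phi_hat_2 = [gamma(0) gamma(2) - gamma(1)^2] / det = [(4.3769)(-0.4423) - (1.0624)^2] / 18.02855985 = -3.06459663 / 18.02855985 = -0.17
So phi_hat = [0.2840, -0.1700].
Therefore phi_hat_1 = 0.2840.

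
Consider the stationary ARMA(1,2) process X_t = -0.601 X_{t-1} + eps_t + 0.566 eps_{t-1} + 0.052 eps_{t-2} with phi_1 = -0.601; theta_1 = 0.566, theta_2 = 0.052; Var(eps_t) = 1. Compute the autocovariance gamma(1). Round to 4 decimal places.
\gamma(1) = -0.0426

Multiply the model equation by X_{t-k} and take expectations. With theta_0 = psi_0 = 1 and psi_j the MA(infinity) weights, this gives
  gamma(k) - sum_i phi_i gamma(k-i) = c_k,
  c_k = sigma^2 * sum_{j=k..q} theta_j psi_{j-k}   (c_k = 0 for k > q),
using gamma(-m) = gamma(m).
psi-weights needed (psi_j = theta_j + sum_i phi_i psi_{j-i}):
  psi_1 = theta_1 + phi_1 = 0.566 + (-0.601) = -0.035
  psi_2 = theta_2 + phi_1 psi_1 = 0.052 + (-0.601)(-0.035) = 0.073035
Right-hand sides:
  c_0 = sigma^2 (1 + theta_1 psi_1 + theta_2 psi_2) = 1 * (1 + (0.566)(-0.035) + (0.052)(0.073035)) = 1 * 0.983988 = 0.983988
  c_1 = sigma^2 (theta_1 + theta_2 psi_1) = 1 * (0.566 + (0.052)(-0.035)) = 0.56418
  c_2 = sigma^2 theta_2 = 1 * (0.052) = 0.052
Equations for k = 0 and k = 1 (AR order 1):
  gamma(0) = phi_1 gamma(1) + c_0
  gamma(1) = phi_1 gamma(0) + c_1
Substituting the second into the first: gamma(0) (1 - phi_1^2) = c_0 + phi_1 c_1, so
  gamma(0) = (c_0 + phi_1 c_1) / (1 - phi_1^2) = (0.983988 + (-0.601)(0.56418)) / (1 - (-0.601)^2) = 0.644916 / 0.638799 = 1.009575.
  gamma(1) = phi_1 gamma(0) + c_1 = (-0.601)(1.009575) + (0.56418) = -0.042575.
Therefore gamma(1) = -0.0426 (to 4 decimal places).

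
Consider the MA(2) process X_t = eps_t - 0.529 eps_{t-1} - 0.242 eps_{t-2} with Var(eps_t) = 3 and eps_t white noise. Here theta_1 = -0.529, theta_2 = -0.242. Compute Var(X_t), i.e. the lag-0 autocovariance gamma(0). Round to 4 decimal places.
\gamma(0) = 4.0152

For an MA(q) process X_t = eps_t + sum_i theta_i eps_{t-i} with
Var(eps_t) = sigma^2, the variance is
  gamma(0) = sigma^2 * (1 + sum_i theta_i^2).
  sum_i theta_i^2 = (-0.529)^2 + (-0.242)^2 = 0.279841 + 0.058564 = 0.338405.
  gamma(0) = 3 * (1 + 0.338405) = 3 * 1.338405 = 4.015215, which rounds to 4.0152.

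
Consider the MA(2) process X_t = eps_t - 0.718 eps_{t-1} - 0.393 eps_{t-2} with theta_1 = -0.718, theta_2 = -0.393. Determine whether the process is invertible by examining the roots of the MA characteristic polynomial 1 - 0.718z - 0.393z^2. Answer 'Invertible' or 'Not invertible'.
\text{Not invertible}

The MA(q) characteristic polynomial is P(z) = 1 - 0.718z - 0.393z^2.
Invertibility requires all roots to lie outside the unit circle, i.e. |z| > 1 for every root.
Set 1 + (-0.718) z + (-0.393) z^2 = 0, i.e. a z^2 + b z + c = 0 with a = -0.393, b = -0.718, c = 1.
Discriminant D = b^2 - 4ac = (-0.718)^2 - 4*(-0.393)*1 = 0.515524 - (-1.572) = 2.087524.
D >= 0, so the roots are real: z = (-b +/- sqrt(D)) / (2a) = (0.718 +/- 1.444827) / (-0.786).
  z_1 = (0.718 + 1.444827) / (-0.786) = -2.7517,   |z_1| = 2.7517.
  z_2 = (0.718 - 1.444827) / (-0.786) = 0.9247,   |z_2| = 0.9247.
Moduli of all roots: 2.7517, 0.9247.
All moduli strictly greater than 1? No.
Verdict: Not invertible.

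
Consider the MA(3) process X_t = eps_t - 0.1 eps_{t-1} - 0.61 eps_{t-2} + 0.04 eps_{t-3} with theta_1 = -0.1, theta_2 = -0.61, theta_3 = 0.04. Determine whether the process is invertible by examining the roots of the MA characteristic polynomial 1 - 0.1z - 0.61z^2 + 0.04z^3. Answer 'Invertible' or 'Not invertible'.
\text{Invertible}

The MA(q) characteristic polynomial is P(z) = 1 - 0.1z - 0.61z^2 + 0.04z^3.
Invertibility requires all roots to lie outside the unit circle, i.e. |z| > 1 for every root.
Degree 3: look for a simple real root z0 first, then factor out (1 - z/z0) and solve the remaining quadratic.
Testing z0 = 1.25: P(1.25) = 1 + (-0.1)(1.25) + (-0.61)(1.25)^2 + (0.04)(1.25)^3
  = 1 + (-0.125) + (-0.953125) + (0.078125) = 0.  So z_0 = 1.25 is a root, |z_0| = 1.25.
Divide out the factor (1 - 0.8 z) = (1 - z/z0) (since 1/z0 = 0.8):
  P(z) = (1 - 0.8 z)(1 + (0.7) z + (-0.05) z^2)
  [check: z-coef 0.7 - (0.8) = -0.1; z^2-coef -0.05 - (0.8)(0.7) = -0.61; z^3-coef -(0.8)(-0.05) = 0.04.]
Remaining roots from the quadratic factor 1 + (0.7) z + (-0.05) z^2:
  Set 1 + (0.7) z + (-0.05) z^2 = 0, i.e. a z^2 + b z + c = 0 with a = -0.05, b = 0.7, c = 1.
  Discriminant D = b^2 - 4ac = (0.7)^2 - 4*(-0.05)*1 = 0.49 - (-0.2) = 0.69.
  D >= 0, so the roots are real: z = (-b +/- sqrt(D)) / (2a) = (-0.7 +/- 0.830662) / (-0.1).
    z_1 = (-0.7 + 0.830662) / (-0.1) = -1.3066,   |z_1| = 1.3066.
    z_2 = (-0.7 - 0.830662) / (-0.1) = 15.3066,   |z_2| = 15.3066.
Moduli of all roots: 1.2500, 1.3066, 15.3066.
All moduli strictly greater than 1? Yes.
Verdict: Invertible.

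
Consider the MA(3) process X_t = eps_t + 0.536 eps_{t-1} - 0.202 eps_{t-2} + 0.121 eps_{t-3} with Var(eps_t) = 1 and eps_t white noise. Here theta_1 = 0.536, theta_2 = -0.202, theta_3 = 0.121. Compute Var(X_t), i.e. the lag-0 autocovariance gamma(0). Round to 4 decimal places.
\gamma(0) = 1.3427

For an MA(q) process X_t = eps_t + sum_i theta_i eps_{t-i} with
Var(eps_t) = sigma^2, the variance is
  gamma(0) = sigma^2 * (1 + sum_i theta_i^2).
  sum_i theta_i^2 = (0.536)^2 + (-0.202)^2 + (0.121)^2 = 0.287296 + 0.040804 + 0.014641 = 0.342741.
  gamma(0) = 1 * (1 + 0.342741) = 1 * 1.342741 = 1.342741, which rounds to 1.3427.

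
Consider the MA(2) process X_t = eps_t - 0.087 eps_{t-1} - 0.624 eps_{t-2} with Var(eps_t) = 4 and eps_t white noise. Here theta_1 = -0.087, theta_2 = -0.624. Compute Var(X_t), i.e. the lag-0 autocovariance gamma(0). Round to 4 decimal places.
\gamma(0) = 5.5878

For an MA(q) process X_t = eps_t + sum_i theta_i eps_{t-i} with
Var(eps_t) = sigma^2, the variance is
  gamma(0) = sigma^2 * (1 + sum_i theta_i^2).
  sum_i theta_i^2 = (-0.087)^2 + (-0.624)^2 = 0.007569 + 0.389376 = 0.396945.
  gamma(0) = 4 * (1 + 0.396945) = 4 * 1.396945 = 5.58778, which rounds to 5.5878.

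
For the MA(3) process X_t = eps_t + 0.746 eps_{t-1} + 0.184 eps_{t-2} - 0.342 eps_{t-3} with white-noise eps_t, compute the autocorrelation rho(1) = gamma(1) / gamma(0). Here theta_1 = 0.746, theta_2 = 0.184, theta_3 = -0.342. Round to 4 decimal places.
\rho(1) = 0.4805

For an MA(q) process with theta_0 = 1, the autocovariance is
  gamma(k) = sigma^2 * sum_{i=0..q-k} theta_i * theta_{i+k},
and rho(k) = gamma(k) / gamma(0). Sigma^2 cancels.
  numerator   = (1)*(0.746) + (0.746)*(0.184) + (0.184)*(-0.342) = 0.820336.
  denominator = (1)^2 + (0.746)^2 + (0.184)^2 + (-0.342)^2 = 1.707336.
  rho(1) = 0.820336 / 1.707336 = 0.4805.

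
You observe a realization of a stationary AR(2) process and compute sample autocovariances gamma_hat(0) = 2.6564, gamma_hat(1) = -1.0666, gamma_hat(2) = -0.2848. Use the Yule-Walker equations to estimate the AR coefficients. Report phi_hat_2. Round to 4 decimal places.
\hat\phi_{2} = -0.3200

The Yule-Walker equations for an AR(p) process read, in matrix form,
  Gamma_p phi = r_p,   with   (Gamma_p)_{ij} = gamma(|i - j|),
                       (r_p)_i = gamma(i),   i,j = 1..p.
Substitute the sample gammas (Toeplitz matrix and right-hand side of size 2):
  Gamma_p = [[2.6564, -1.0666], [-1.0666, 2.6564]]
  r_p     = [-1.0666, -0.2848]
Written out:
  2.6564 phi_1 - 1.0666 phi_2 = -1.0666
  -1.0666 phi_1 + 2.6564 phi_2 = -0.2848
Solve by Cramer's rule:
  det = gamma(0)^2 - gamma(1)^2 = (2.6564)^2 - (-1.0666)^2 = 7.05646096 - 1.13763556 = 5.9188254
  phi_hat_1 = [gamma(1) gamma(0) - gamma(1) gamma(2)] / det = [(-1.0666)(2.6564) - (-1.0666)(-0.2848)] / 5.9188254 = -3.13708392 / 5.9188254 = -0.53
  phi_hat_2 = [gamma(0) gamma(2) - gamma(1)^2] / det = [(2.6564)(-0.2848) - (-1.0666)^2] / 5.9188254 = -1.89417828 / 5.9188254 = -0.32
So phi_hat = [-0.5300, -0.3200].
Therefore phi_hat_2 = -0.3200.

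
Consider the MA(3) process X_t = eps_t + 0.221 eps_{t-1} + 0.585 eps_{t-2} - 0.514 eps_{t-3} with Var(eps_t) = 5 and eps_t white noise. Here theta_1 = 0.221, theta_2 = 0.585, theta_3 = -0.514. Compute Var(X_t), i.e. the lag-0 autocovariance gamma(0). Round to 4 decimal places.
\gamma(0) = 8.2763

For an MA(q) process X_t = eps_t + sum_i theta_i eps_{t-i} with
Var(eps_t) = sigma^2, the variance is
  gamma(0) = sigma^2 * (1 + sum_i theta_i^2).
  sum_i theta_i^2 = (0.221)^2 + (0.585)^2 + (-0.514)^2 = 0.048841 + 0.342225 + 0.264196 = 0.655262.
  gamma(0) = 5 * (1 + 0.655262) = 5 * 1.655262 = 8.27631, which rounds to 8.2763.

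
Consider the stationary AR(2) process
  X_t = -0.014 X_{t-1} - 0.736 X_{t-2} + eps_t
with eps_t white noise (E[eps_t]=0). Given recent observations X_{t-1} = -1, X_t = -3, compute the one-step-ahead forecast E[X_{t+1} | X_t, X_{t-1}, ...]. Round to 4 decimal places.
E[X_{t+1} \mid \mathcal F_t] = 0.7780

For an AR(p) model X_t = c + sum_i phi_i X_{t-i} + eps_t, the
one-step-ahead conditional mean is
  E[X_{t+1} | X_t, ...] = c + sum_i phi_i X_{t+1-i}.
Substitute known values:
  E[X_{t+1} | ...] = (-0.014) * (-3) + (-0.736) * (-1)
                   = 0.7780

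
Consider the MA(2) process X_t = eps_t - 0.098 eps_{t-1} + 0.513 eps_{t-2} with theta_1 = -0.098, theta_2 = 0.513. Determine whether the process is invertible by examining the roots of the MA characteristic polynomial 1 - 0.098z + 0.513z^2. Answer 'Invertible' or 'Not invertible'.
\text{Invertible}

The MA(q) characteristic polynomial is P(z) = 1 - 0.098z + 0.513z^2.
Invertibility requires all roots to lie outside the unit circle, i.e. |z| > 1 for every root.
Set 1 + (-0.098) z + (0.513) z^2 = 0, i.e. a z^2 + b z + c = 0 with a = 0.513, b = -0.098, c = 1.
Discriminant D = b^2 - 4ac = (-0.098)^2 - 4*(0.513)*1 = 0.009604 - (2.052) = -2.042396.
D < 0, so the roots are the complex-conjugate pair z = (-b +/- i sqrt(-D)) / (2a) = 0.0955 +/- 1.3929i.
For a conjugate pair |z|^2 = z * conj(z) = (product of roots) = c/a = 1/(0.513) = 1.949318, so |z| = sqrt(1.949318) = 1.3962 for both roots.
Moduli of all roots: 1.3962, 1.3962.
All moduli strictly greater than 1? Yes.
Verdict: Invertible.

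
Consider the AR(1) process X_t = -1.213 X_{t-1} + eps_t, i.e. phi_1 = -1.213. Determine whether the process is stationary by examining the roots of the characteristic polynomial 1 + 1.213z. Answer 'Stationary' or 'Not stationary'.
\text{Not stationary}

The AR(p) characteristic polynomial is P(z) = 1 + 1.213z.
Stationarity requires all roots to lie outside the unit circle, i.e. |z| > 1 for every root.
This is linear in z: 1 + (1.213) z = 0  =>  z = -1/(1.213) = -0.824402,  |z| = 0.824402.
Moduli of all roots: 0.8244.
All moduli strictly greater than 1? No.
Verdict: Not stationary.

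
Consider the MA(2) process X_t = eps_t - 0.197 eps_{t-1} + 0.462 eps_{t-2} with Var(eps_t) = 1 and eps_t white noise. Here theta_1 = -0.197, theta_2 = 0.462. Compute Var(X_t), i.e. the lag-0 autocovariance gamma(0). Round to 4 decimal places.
\gamma(0) = 1.2523

For an MA(q) process X_t = eps_t + sum_i theta_i eps_{t-i} with
Var(eps_t) = sigma^2, the variance is
  gamma(0) = sigma^2 * (1 + sum_i theta_i^2).
  sum_i theta_i^2 = (-0.197)^2 + (0.462)^2 = 0.038809 + 0.213444 = 0.252253.
  gamma(0) = 1 * (1 + 0.252253) = 1 * 1.252253 = 1.252253, which rounds to 1.2523.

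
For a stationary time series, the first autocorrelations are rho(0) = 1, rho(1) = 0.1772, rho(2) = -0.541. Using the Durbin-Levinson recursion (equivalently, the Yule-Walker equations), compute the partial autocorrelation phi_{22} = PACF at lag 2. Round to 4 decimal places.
\phi_{22} = -0.5910

The PACF at lag k is phi_{kk}, the last component of the solution
to the Yule-Walker system G_k phi = r_k where
  (G_k)_{ij} = rho(|i - j|), (r_k)_i = rho(i), i,j = 1..k.
Equivalently, Durbin-Levinson gives phi_{kk} iteratively:
  phi_{11} = rho(1)
  phi_{kk} = [rho(k) - sum_{j=1..k-1} phi_{k-1,j} rho(k-j)]
            / [1 - sum_{j=1..k-1} phi_{k-1,j} rho(j)],
  phi_{k,j} = phi_{k-1,j} - phi_{kk} phi_{k-1,k-j},  j = 1..k-1.
Step k = 1:
  phi_11 = rho(1) = 0.1772.
Step k = 2:
  phi_22 = [rho(2) - phi_11 rho(1)] / [1 - phi_11 rho(1)] = [-0.541 - (0.1772)(0.1772)] / [1 - (0.1772)(0.1772)]
         = -0.57239984 / 0.96860016 = -0.591.
Therefore phi_{22} = -0.5910.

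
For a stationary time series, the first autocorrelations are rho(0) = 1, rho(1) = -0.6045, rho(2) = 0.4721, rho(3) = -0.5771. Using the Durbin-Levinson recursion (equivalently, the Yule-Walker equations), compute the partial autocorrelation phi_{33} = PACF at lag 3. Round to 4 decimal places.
\phi_{33} = -0.3861

The PACF at lag k is phi_{kk}, the last component of the solution
to the Yule-Walker system G_k phi = r_k where
  (G_k)_{ij} = rho(|i - j|), (r_k)_i = rho(i), i,j = 1..k.
Equivalently, Durbin-Levinson gives phi_{kk} iteratively:
  phi_{11} = rho(1)
  phi_{kk} = [rho(k) - sum_{j=1..k-1} phi_{k-1,j} rho(k-j)]
            / [1 - sum_{j=1..k-1} phi_{k-1,j} rho(j)],
  phi_{k,j} = phi_{k-1,j} - phi_{kk} phi_{k-1,k-j},  j = 1..k-1.
Step k = 1:
  phi_11 = rho(1) = -0.6045.
Step k = 2:
  phi_22 = [rho(2) - phi_11 rho(1)] / [1 - phi_11 rho(1)] = [0.4721 - (-0.6045)(-0.6045)] / [1 - (-0.6045)(-0.6045)]
         = 0.10667975 / 0.63457975 = 0.168111.
  Update: phi_21 = phi_11 - phi_22 phi_11 = -0.6045 - (0.168111)(-0.6045) = -0.502877.
Step k = 3:
  phi_33 = [rho(3) - phi_21 rho(2) - phi_22 rho(1)] / [1 - phi_21 rho(1) - phi_22 rho(2)]
    numerator   = -0.5771 - (-0.502877)(0.4721) - (0.168111)(-0.6045) = -0.23806876
    denominator = 1 - (-0.502877)(-0.6045) - (0.168111)(0.4721) = 0.61664573
  phi_33 = -0.23806876 / 0.61664573 = -0.3861.
Therefore phi_{33} = -0.3861.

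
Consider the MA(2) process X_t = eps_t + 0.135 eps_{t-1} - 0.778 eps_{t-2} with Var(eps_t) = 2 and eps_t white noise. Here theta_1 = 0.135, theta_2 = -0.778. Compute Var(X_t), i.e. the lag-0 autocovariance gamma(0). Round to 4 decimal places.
\gamma(0) = 3.2470

For an MA(q) process X_t = eps_t + sum_i theta_i eps_{t-i} with
Var(eps_t) = sigma^2, the variance is
  gamma(0) = sigma^2 * (1 + sum_i theta_i^2).
  sum_i theta_i^2 = (0.135)^2 + (-0.778)^2 = 0.018225 + 0.605284 = 0.623509.
  gamma(0) = 2 * (1 + 0.623509) = 2 * 1.623509 = 3.247018, which rounds to 3.2470.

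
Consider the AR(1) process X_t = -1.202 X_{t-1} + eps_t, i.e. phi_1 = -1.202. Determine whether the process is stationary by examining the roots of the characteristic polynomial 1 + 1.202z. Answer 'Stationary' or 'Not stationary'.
\text{Not stationary}

The AR(p) characteristic polynomial is P(z) = 1 + 1.202z.
Stationarity requires all roots to lie outside the unit circle, i.e. |z| > 1 for every root.
This is linear in z: 1 + (1.202) z = 0  =>  z = -1/(1.202) = -0.831947,  |z| = 0.831947.
Moduli of all roots: 0.8319.
All moduli strictly greater than 1? No.
Verdict: Not stationary.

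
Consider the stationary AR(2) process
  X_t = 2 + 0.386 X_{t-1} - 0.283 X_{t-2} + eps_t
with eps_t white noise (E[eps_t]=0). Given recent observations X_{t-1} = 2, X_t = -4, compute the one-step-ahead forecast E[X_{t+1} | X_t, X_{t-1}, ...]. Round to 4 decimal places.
E[X_{t+1} \mid \mathcal F_t] = -0.1100

For an AR(p) model X_t = c + sum_i phi_i X_{t-i} + eps_t, the
one-step-ahead conditional mean is
  E[X_{t+1} | X_t, ...] = c + sum_i phi_i X_{t+1-i}.
Substitute known values:
  E[X_{t+1} | ...] = 2 + (0.386) * (-4) + (-0.283) * (2)
                   = -0.1100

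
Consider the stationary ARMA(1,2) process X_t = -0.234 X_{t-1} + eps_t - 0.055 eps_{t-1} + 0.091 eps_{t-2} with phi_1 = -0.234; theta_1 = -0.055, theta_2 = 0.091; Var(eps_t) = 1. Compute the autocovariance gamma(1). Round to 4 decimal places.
\gamma(1) = -0.3411

Multiply the model equation by X_{t-k} and take expectations. With theta_0 = psi_0 = 1 and psi_j the MA(infinity) weights, this gives
  gamma(k) - sum_i phi_i gamma(k-i) = c_k,
  c_k = sigma^2 * sum_{j=k..q} theta_j psi_{j-k}   (c_k = 0 for k > q),
using gamma(-m) = gamma(m).
psi-weights needed (psi_j = theta_j + sum_i phi_i psi_{j-i}):
  psi_1 = theta_1 + phi_1 = -0.055 + (-0.234) = -0.289
  psi_2 = theta_2 + phi_1 psi_1 = 0.091 + (-0.234)(-0.289) = 0.158626
Right-hand sides:
  c_0 = sigma^2 (1 + theta_1 psi_1 + theta_2 psi_2) = 1 * (1 + (-0.055)(-0.289) + (0.091)(0.158626)) = 1 * 1.03033 = 1.03033
  c_1 = sigma^2 (theta_1 + theta_2 psi_1) = 1 * (-0.055 + (0.091)(-0.289)) = -0.081299
  c_2 = sigma^2 theta_2 = 1 * (0.091) = 0.091
Equations for k = 0 and k = 1 (AR order 1):
  gamma(0) = phi_1 gamma(1) + c_0
  gamma(1) = phi_1 gamma(0) + c_1
Substituting the second into the first: gamma(0) (1 - phi_1^2) = c_0 + phi_1 c_1, so
  gamma(0) = (c_0 + phi_1 c_1) / (1 - phi_1^2) = (1.03033 + (-0.234)(-0.081299)) / (1 - (-0.234)^2) = 1.049354 / 0.945244 = 1.110141.
  gamma(1) = phi_1 gamma(0) + c_1 = (-0.234)(1.110141) + (-0.081299) = -0.341072.
Therefore gamma(1) = -0.3411 (to 4 decimal places).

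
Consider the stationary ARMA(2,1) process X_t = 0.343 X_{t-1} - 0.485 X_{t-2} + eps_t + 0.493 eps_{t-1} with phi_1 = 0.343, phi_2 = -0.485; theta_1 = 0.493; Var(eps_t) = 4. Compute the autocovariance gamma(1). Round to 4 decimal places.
\gamma(1) = 3.2049

Multiply the model equation by X_{t-k} and take expectations. With theta_0 = psi_0 = 1 and psi_j the MA(infinity) weights, this gives
  gamma(k) - sum_i phi_i gamma(k-i) = c_k,
  c_k = sigma^2 * sum_{j=k..q} theta_j psi_{j-k}   (c_k = 0 for k > q),
using gamma(-m) = gamma(m).
psi-weights needed (psi_j = theta_j + sum_i phi_i psi_{j-i}):
  psi_1 = theta_1 + phi_1 = 0.493 + (0.343) = 0.836
Right-hand sides:
  c_0 = sigma^2 (1 + theta_1 psi_1) = 4 * (1 + (0.493)(0.836)) = 4 * 1.412148 = 5.648592
  c_1 = sigma^2 theta_1 = 4 * (0.493) = 1.972
  c_2 = 0
Equations for k = 0, 1, 2 (AR order 2, c_2 = 0):
  (E0) gamma(0) = phi_1 gamma(1) + phi_2 gamma(2) + c_0
  (E1) gamma(1) = phi_1 gamma(0) + phi_2 gamma(1) + c_1
  (E2) gamma(2) = phi_1 gamma(1) + phi_2 gamma(0)
From (E1): gamma(1) = A gamma(0) + B with
  A = phi_1 / (1 - phi_2) = 0.343 / 1.485 = 0.230976,   B = c_1 / (1 - phi_2) = 1.972 / 1.485 = 1.327946.
Insert (E2) into (E0): gamma(0) (1 - phi_2^2) = phi_1 (1 + phi_2) gamma(1) + c_0.
  phi_1 (1 + phi_2) = (0.343)(0.515) = 0.176645,   1 - phi_2^2 = 0.764775.
Replace gamma(1) by A gamma(0) + B and collect gamma(0):
  gamma(0) [0.764775 - (0.176645)(0.230976)] = (0.176645)(1.327946) + 5.648592
  gamma(0) * 0.723974 = 5.883167
  gamma(0) = 5.883167 / 0.723974 = 8.126211.
  gamma(1) = A gamma(0) + B = (0.230976)(8.126211) + (1.327946) = 3.204909.
Therefore gamma(1) = 3.2049 (to 4 decimal places).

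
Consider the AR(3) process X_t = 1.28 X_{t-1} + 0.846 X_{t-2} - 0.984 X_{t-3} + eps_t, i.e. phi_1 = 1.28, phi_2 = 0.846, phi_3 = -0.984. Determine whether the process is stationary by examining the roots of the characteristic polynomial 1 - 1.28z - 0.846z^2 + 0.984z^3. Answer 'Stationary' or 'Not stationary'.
\text{Not stationary}

The AR(p) characteristic polynomial is P(z) = 1 - 1.28z - 0.846z^2 + 0.984z^3.
Stationarity requires all roots to lie outside the unit circle, i.e. |z| > 1 for every root.
Degree 3: look for a simple real root z0 first, then factor out (1 - z/z0) and solve the remaining quadratic.
Testing z0 = 1.25: P(1.25) = 1 + (-1.28)(1.25) + (-0.846)(1.25)^2 + (0.984)(1.25)^3
  = 1 + (-1.6) + (-1.321875) + (1.921875) = 0.  So z_0 = 1.25 is a root, |z_0| = 1.25.
Divide out the factor (1 - 0.8 z) = (1 - z/z0) (since 1/z0 = 0.8):
  P(z) = (1 - 0.8 z)(1 + (-0.48) z + (-1.23) z^2)
  [check: z-coef -0.48 - (0.8) = -1.28; z^2-coef -1.23 - (0.8)(-0.48) = -0.846; z^3-coef -(0.8)(-1.23) = 0.984.]
Remaining roots from the quadratic factor 1 + (-0.48) z + (-1.23) z^2:
  Set 1 + (-0.48) z + (-1.23) z^2 = 0, i.e. a z^2 + b z + c = 0 with a = -1.23, b = -0.48, c = 1.
  Discriminant D = b^2 - 4ac = (-0.48)^2 - 4*(-1.23)*1 = 0.2304 - (-4.92) = 5.1504.
  D >= 0, so the roots are real: z = (-b +/- sqrt(D)) / (2a) = (0.48 +/- 2.269449) / (-2.46).
    z_1 = (0.48 + 2.269449) / (-2.46) = -1.1177,   |z_1| = 1.1177.
    z_2 = (0.48 - 2.269449) / (-2.46) = 0.7274,   |z_2| = 0.7274.
Moduli of all roots: 1.2500, 1.1177, 0.7274.
All moduli strictly greater than 1? No.
Verdict: Not stationary.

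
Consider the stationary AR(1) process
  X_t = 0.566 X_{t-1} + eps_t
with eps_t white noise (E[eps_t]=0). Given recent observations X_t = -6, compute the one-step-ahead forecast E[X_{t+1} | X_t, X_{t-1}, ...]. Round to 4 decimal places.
E[X_{t+1} \mid \mathcal F_t] = -3.3960

For an AR(p) model X_t = c + sum_i phi_i X_{t-i} + eps_t, the
one-step-ahead conditional mean is
  E[X_{t+1} | X_t, ...] = c + sum_i phi_i X_{t+1-i}.
Substitute known values:
  E[X_{t+1} | ...] = (0.566) * (-6)
                   = -3.3960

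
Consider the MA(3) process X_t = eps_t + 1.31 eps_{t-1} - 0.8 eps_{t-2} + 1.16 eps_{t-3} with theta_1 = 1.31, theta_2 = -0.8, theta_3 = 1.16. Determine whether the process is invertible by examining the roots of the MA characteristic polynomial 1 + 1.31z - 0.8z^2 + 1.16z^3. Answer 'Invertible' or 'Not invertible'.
\text{Not invertible}

The MA(q) characteristic polynomial is P(z) = 1 + 1.31z - 0.8z^2 + 1.16z^3.
Invertibility requires all roots to lie outside the unit circle, i.e. |z| > 1 for every root.
Degree 3: look for a simple real root z0 first, then factor out (1 - z/z0) and solve the remaining quadratic.
Testing z0 = -0.5: P(-0.5) = 1 + (1.31)(-0.5) + (-0.8)(-0.5)^2 + (1.16)(-0.5)^3
  = 1 + (-0.655) + (-0.2) + (-0.145) = 0.  So z_0 = -0.5 is a root, |z_0| = 0.5.
Divide out the factor (1 + 2 z) = (1 - z/z0) (since 1/z0 = -2):
  P(z) = (1 + 2 z)(1 + (-0.69) z + (0.58) z^2)
  [check: z-coef -0.69 - (-2) = 1.31; z^2-coef 0.58 - (-2)(-0.69) = -0.8; z^3-coef -(-2)(0.58) = 1.16.]
Remaining roots from the quadratic factor 1 + (-0.69) z + (0.58) z^2:
  Set 1 + (-0.69) z + (0.58) z^2 = 0, i.e. a z^2 + b z + c = 0 with a = 0.58, b = -0.69, c = 1.
  Discriminant D = b^2 - 4ac = (-0.69)^2 - 4*(0.58)*1 = 0.4761 - (2.32) = -1.8439.
  D < 0, so the roots are the complex-conjugate pair z = (-b +/- i sqrt(-D)) / (2a) = 0.5948 +/- 1.1706i.
  For a conjugate pair |z|^2 = z * conj(z) = (product of roots) = c/a = 1/(0.58) = 1.724138, so |z| = sqrt(1.724138) = 1.3131 for both roots.
Moduli of all roots: 0.5000, 1.3131, 1.3131.
All moduli strictly greater than 1? No.
Verdict: Not invertible.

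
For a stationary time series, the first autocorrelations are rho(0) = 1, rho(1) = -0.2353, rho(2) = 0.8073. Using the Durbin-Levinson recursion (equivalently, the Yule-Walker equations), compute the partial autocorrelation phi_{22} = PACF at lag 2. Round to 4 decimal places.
\phi_{22} = 0.7960

The PACF at lag k is phi_{kk}, the last component of the solution
to the Yule-Walker system G_k phi = r_k where
  (G_k)_{ij} = rho(|i - j|), (r_k)_i = rho(i), i,j = 1..k.
Equivalently, Durbin-Levinson gives phi_{kk} iteratively:
  phi_{11} = rho(1)
  phi_{kk} = [rho(k) - sum_{j=1..k-1} phi_{k-1,j} rho(k-j)]
            / [1 - sum_{j=1..k-1} phi_{k-1,j} rho(j)],
  phi_{k,j} = phi_{k-1,j} - phi_{kk} phi_{k-1,k-j},  j = 1..k-1.
Step k = 1:
  phi_11 = rho(1) = -0.2353.
Step k = 2:
  phi_22 = [rho(2) - phi_11 rho(1)] / [1 - phi_11 rho(1)] = [0.8073 - (-0.2353)(-0.2353)] / [1 - (-0.2353)(-0.2353)]
         = 0.75193391 / 0.94463391 = 0.796.
Therefore phi_{22} = 0.7960.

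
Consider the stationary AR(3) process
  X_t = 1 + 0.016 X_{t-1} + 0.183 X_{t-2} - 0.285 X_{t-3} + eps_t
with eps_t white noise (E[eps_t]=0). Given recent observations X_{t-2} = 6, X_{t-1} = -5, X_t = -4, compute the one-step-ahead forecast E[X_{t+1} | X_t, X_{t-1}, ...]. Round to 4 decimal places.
E[X_{t+1} \mid \mathcal F_t] = -1.6890

For an AR(p) model X_t = c + sum_i phi_i X_{t-i} + eps_t, the
one-step-ahead conditional mean is
  E[X_{t+1} | X_t, ...] = c + sum_i phi_i X_{t+1-i}.
Substitute known values:
  E[X_{t+1} | ...] = 1 + (0.016) * (-4) + (0.183) * (-5) + (-0.285) * (6)
                   = -1.6890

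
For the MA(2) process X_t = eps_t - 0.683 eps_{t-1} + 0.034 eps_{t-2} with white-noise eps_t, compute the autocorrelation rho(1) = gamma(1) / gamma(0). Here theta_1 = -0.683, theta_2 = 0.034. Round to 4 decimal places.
\rho(1) = -0.4812

For an MA(q) process with theta_0 = 1, the autocovariance is
  gamma(k) = sigma^2 * sum_{i=0..q-k} theta_i * theta_{i+k},
and rho(k) = gamma(k) / gamma(0). Sigma^2 cancels.
  numerator   = (1)*(-0.683) + (-0.683)*(0.034) = -0.706222.
  denominator = (1)^2 + (-0.683)^2 + (0.034)^2 = 1.467645.
  rho(1) = -0.706222 / 1.467645 = -0.4812.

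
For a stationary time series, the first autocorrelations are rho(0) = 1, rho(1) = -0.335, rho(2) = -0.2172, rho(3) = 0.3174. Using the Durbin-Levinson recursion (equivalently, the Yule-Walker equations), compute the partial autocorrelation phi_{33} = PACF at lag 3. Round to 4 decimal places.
\phi_{33} = 0.1219

The PACF at lag k is phi_{kk}, the last component of the solution
to the Yule-Walker system G_k phi = r_k where
  (G_k)_{ij} = rho(|i - j|), (r_k)_i = rho(i), i,j = 1..k.
Equivalently, Durbin-Levinson gives phi_{kk} iteratively:
  phi_{11} = rho(1)
  phi_{kk} = [rho(k) - sum_{j=1..k-1} phi_{k-1,j} rho(k-j)]
            / [1 - sum_{j=1..k-1} phi_{k-1,j} rho(j)],
  phi_{k,j} = phi_{k-1,j} - phi_{kk} phi_{k-1,k-j},  j = 1..k-1.
Step k = 1:
  phi_11 = rho(1) = -0.335.
Step k = 2:
  phi_22 = [rho(2) - phi_11 rho(1)] / [1 - phi_11 rho(1)] = [-0.2172 - (-0.335)(-0.335)] / [1 - (-0.335)(-0.335)]
         = -0.329425 / 0.887775 = -0.371068.
  Update: phi_21 = phi_11 - phi_22 phi_11 = -0.335 - (-0.371068)(-0.335) = -0.459308.
Step k = 3:
  phi_33 = [rho(3) - phi_21 rho(2) - phi_22 rho(1)] / [1 - phi_21 rho(1) - phi_22 rho(2)]
    numerator   = 0.3174 - (-0.459308)(-0.2172) - (-0.371068)(-0.335) = 0.09333052
    denominator = 1 - (-0.459308)(-0.335) - (-0.371068)(-0.2172) = 0.76553588
  phi_33 = 0.09333052 / 0.76553588 = 0.1219.
Therefore phi_{33} = 0.1219.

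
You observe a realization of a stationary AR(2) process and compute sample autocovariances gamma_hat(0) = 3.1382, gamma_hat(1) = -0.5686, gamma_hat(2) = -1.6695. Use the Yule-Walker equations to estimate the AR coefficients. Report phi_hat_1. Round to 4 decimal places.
\hat\phi_{1} = -0.2870

The Yule-Walker equations for an AR(p) process read, in matrix form,
  Gamma_p phi = r_p,   with   (Gamma_p)_{ij} = gamma(|i - j|),
                       (r_p)_i = gamma(i),   i,j = 1..p.
Substitute the sample gammas (Toeplitz matrix and right-hand side of size 2):
  Gamma_p = [[3.1382, -0.5686], [-0.5686, 3.1382]]
  r_p     = [-0.5686, -1.6695]
Written out:
  3.1382 phi_1 - 0.5686 phi_2 = -0.5686
  -0.5686 phi_1 + 3.1382 phi_2 = -1.6695
Solve by Cramer's rule:
  det = gamma(0)^2 - gamma(1)^2 = (3.1382)^2 - (-0.5686)^2 = 9.84829924 - 0.32330596 = 9.52499328
  phi_hat_1 = [gamma(1) gamma(0) - gamma(1) gamma(2)] / det = [(-0.5686)(3.1382) - (-0.5686)(-1.6695)] / 9.52499328 = -2.73365822 / 9.52499328 = -0.287
  phi_hat_2 = [gamma(0) gamma(2) - gamma(1)^2] / det = [(3.1382)(-1.6695) - (-0.5686)^2] / 9.52499328 = -5.56253086 / 9.52499328 = -0.584
So phi_hat = [-0.2870, -0.5840].
Therefore phi_hat_1 = -0.2870.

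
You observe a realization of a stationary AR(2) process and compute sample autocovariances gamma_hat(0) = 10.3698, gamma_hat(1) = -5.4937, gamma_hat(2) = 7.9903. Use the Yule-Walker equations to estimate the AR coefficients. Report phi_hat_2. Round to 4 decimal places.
\hat\phi_{2} = 0.6810

The Yule-Walker equations for an AR(p) process read, in matrix form,
  Gamma_p phi = r_p,   with   (Gamma_p)_{ij} = gamma(|i - j|),
                       (r_p)_i = gamma(i),   i,j = 1..p.
Substitute the sample gammas (Toeplitz matrix and right-hand side of size 2):
  Gamma_p = [[10.3698, -5.4937], [-5.4937, 10.3698]]
  r_p     = [-5.4937, 7.9903]
Written out:
  10.3698 phi_1 - 5.4937 phi_2 = -5.4937
  -5.4937 phi_1 + 10.3698 phi_2 = 7.9903
Solve by Cramer's rule:
  det = gamma(0)^2 - gamma(1)^2 = (10.3698)^2 - (-5.4937)^2 = 107.53275204 - 30.18073969 = 77.35201235
  phi_hat_1 = [gamma(1) gamma(0) - gamma(1) gamma(2)] / det = [(-5.4937)(10.3698) - (-5.4937)(7.9903)] / 77.35201235 = -13.07225915 / 77.35201235 = -0.169
  phi_hat_2 = [gamma(0) gamma(2) - gamma(1)^2] / det = [(10.3698)(7.9903) - (-5.4937)^2] / 77.35201235 = 52.67707325 / 77.35201235 = 0.681
So phi_hat = [-0.1690, 0.6810].
Therefore phi_hat_2 = 0.6810.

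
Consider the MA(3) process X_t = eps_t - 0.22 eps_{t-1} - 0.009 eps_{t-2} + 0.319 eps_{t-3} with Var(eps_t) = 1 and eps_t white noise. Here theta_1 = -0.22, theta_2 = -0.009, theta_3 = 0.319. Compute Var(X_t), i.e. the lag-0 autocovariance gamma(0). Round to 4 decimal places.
\gamma(0) = 1.1502

For an MA(q) process X_t = eps_t + sum_i theta_i eps_{t-i} with
Var(eps_t) = sigma^2, the variance is
  gamma(0) = sigma^2 * (1 + sum_i theta_i^2).
  sum_i theta_i^2 = (-0.22)^2 + (-0.009)^2 + (0.319)^2 = 0.0484 + 0.000081 + 0.101761 = 0.150242.
  gamma(0) = 1 * (1 + 0.150242) = 1 * 1.150242 = 1.150242, which rounds to 1.1502.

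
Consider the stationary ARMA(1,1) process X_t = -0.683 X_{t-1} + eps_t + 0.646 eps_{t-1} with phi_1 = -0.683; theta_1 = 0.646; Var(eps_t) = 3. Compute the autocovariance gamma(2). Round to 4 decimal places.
\gamma(2) = 0.0794

Multiply the model equation by X_{t-k} and take expectations. With theta_0 = psi_0 = 1 and psi_j the MA(infinity) weights, this gives
  gamma(k) - sum_i phi_i gamma(k-i) = c_k,
  c_k = sigma^2 * sum_{j=k..q} theta_j psi_{j-k}   (c_k = 0 for k > q),
using gamma(-m) = gamma(m).
psi-weights needed (psi_j = theta_j + sum_i phi_i psi_{j-i}):
  psi_1 = theta_1 + phi_1 = 0.646 + (-0.683) = -0.037
Right-hand sides:
  c_0 = sigma^2 (1 + theta_1 psi_1) = 3 * (1 + (0.646)(-0.037)) = 3 * 0.976098 = 2.928294
  c_1 = sigma^2 theta_1 = 3 * (0.646) = 1.938
  c_2 = 0
Equations for k = 0 and k = 1 (AR order 1):
  gamma(0) = phi_1 gamma(1) + c_0
  gamma(1) = phi_1 gamma(0) + c_1
Substituting the second into the first: gamma(0) (1 - phi_1^2) = c_0 + phi_1 c_1, so
  gamma(0) = (c_0 + phi_1 c_1) / (1 - phi_1^2) = (2.928294 + (-0.683)(1.938)) / (1 - (-0.683)^2) = 1.60464 / 0.533511 = 3.007698.
  gamma(1) = phi_1 gamma(0) + c_1 = (-0.683)(3.007698) + (1.938) = -0.116258.
For k = 2 (> q): gamma(2) = phi_1 gamma(1) = (-0.683)(-0.116258) = 0.079404.
Therefore gamma(2) = 0.0794 (to 4 decimal places).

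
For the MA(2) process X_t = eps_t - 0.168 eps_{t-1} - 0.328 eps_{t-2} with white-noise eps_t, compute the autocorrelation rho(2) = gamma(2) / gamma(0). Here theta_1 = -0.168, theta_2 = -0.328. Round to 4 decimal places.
\rho(2) = -0.2888

For an MA(q) process with theta_0 = 1, the autocovariance is
  gamma(k) = sigma^2 * sum_{i=0..q-k} theta_i * theta_{i+k},
and rho(k) = gamma(k) / gamma(0). Sigma^2 cancels.
  numerator   = (1)*(-0.328) = -0.328.
  denominator = (1)^2 + (-0.168)^2 + (-0.328)^2 = 1.135808.
  rho(2) = -0.328 / 1.135808 = -0.2888.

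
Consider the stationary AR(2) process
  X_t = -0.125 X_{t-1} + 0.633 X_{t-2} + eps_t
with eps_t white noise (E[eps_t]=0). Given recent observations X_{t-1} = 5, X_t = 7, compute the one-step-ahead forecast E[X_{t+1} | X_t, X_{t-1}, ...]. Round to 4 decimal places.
E[X_{t+1} \mid \mathcal F_t] = 2.2900

For an AR(p) model X_t = c + sum_i phi_i X_{t-i} + eps_t, the
one-step-ahead conditional mean is
  E[X_{t+1} | X_t, ...] = c + sum_i phi_i X_{t+1-i}.
Substitute known values:
  E[X_{t+1} | ...] = (-0.125) * (7) + (0.633) * (5)
                   = 2.2900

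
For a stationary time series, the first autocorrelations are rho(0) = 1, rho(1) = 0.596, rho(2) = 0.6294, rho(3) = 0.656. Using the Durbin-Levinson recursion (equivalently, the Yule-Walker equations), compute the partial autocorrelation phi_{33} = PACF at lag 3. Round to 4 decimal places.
\phi_{33} = 0.3539

The PACF at lag k is phi_{kk}, the last component of the solution
to the Yule-Walker system G_k phi = r_k where
  (G_k)_{ij} = rho(|i - j|), (r_k)_i = rho(i), i,j = 1..k.
Equivalently, Durbin-Levinson gives phi_{kk} iteratively:
  phi_{11} = rho(1)
  phi_{kk} = [rho(k) - sum_{j=1..k-1} phi_{k-1,j} rho(k-j)]
            / [1 - sum_{j=1..k-1} phi_{k-1,j} rho(j)],
  phi_{k,j} = phi_{k-1,j} - phi_{kk} phi_{k-1,k-j},  j = 1..k-1.
Step k = 1:
  phi_11 = rho(1) = 0.596.
Step k = 2:
  phi_22 = [rho(2) - phi_11 rho(1)] / [1 - phi_11 rho(1)] = [0.6294 - (0.596)(0.596)] / [1 - (0.596)(0.596)]
         = 0.274184 / 0.644784 = 0.425234.
  Update: phi_21 = phi_11 - phi_22 phi_11 = 0.596 - (0.425234)(0.596) = 0.342561.
Step k = 3:
  phi_33 = [rho(3) - phi_21 rho(2) - phi_22 rho(1)] / [1 - phi_21 rho(1) - phi_22 rho(2)]
    numerator   = 0.656 - (0.342561)(0.6294) - (0.425234)(0.596) = 0.18695296
    denominator = 1 - (0.342561)(0.596) - (0.425234)(0.6294) = 0.52819167
  phi_33 = 0.18695296 / 0.52819167 = 0.3539.
Therefore phi_{33} = 0.3539.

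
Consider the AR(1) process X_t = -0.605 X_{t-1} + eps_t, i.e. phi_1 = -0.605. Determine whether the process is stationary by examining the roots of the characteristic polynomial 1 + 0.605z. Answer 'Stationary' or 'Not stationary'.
\text{Stationary}

The AR(p) characteristic polynomial is P(z) = 1 + 0.605z.
Stationarity requires all roots to lie outside the unit circle, i.e. |z| > 1 for every root.
This is linear in z: 1 + (0.605) z = 0  =>  z = -1/(0.605) = -1.652893,  |z| = 1.652893.
Moduli of all roots: 1.6529.
All moduli strictly greater than 1? Yes.
Verdict: Stationary.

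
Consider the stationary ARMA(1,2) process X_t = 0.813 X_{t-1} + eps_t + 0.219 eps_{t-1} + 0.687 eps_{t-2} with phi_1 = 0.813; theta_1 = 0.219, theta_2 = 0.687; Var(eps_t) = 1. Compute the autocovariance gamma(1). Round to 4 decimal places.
\gamma(1) = 8.1912

Multiply the model equation by X_{t-k} and take expectations. With theta_0 = psi_0 = 1 and psi_j the MA(infinity) weights, this gives
  gamma(k) - sum_i phi_i gamma(k-i) = c_k,
  c_k = sigma^2 * sum_{j=k..q} theta_j psi_{j-k}   (c_k = 0 for k > q),
using gamma(-m) = gamma(m).
psi-weights needed (psi_j = theta_j + sum_i phi_i psi_{j-i}):
  psi_1 = theta_1 + phi_1 = 0.219 + (0.813) = 1.032
  psi_2 = theta_2 + phi_1 psi_1 = 0.687 + (0.813)(1.032) = 1.526016
Right-hand sides:
  c_0 = sigma^2 (1 + theta_1 psi_1 + theta_2 psi_2) = 1 * (1 + (0.219)(1.032) + (0.687)(1.526016)) = 1 * 2.274381 = 2.274381
  c_1 = sigma^2 (theta_1 + theta_2 psi_1) = 1 * (0.219 + (0.687)(1.032)) = 0.927984
  c_2 = sigma^2 theta_2 = 1 * (0.687) = 0.687
Equations for k = 0 and k = 1 (AR order 1):
  gamma(0) = phi_1 gamma(1) + c_0
  gamma(1) = phi_1 gamma(0) + c_1
Substituting the second into the first: gamma(0) (1 - phi_1^2) = c_0 + phi_1 c_1, so
  gamma(0) = (c_0 + phi_1 c_1) / (1 - phi_1^2) = (2.274381 + (0.813)(0.927984)) / (1 - (0.813)^2) = 3.028832 / 0.339031 = 8.933791.
  gamma(1) = phi_1 gamma(0) + c_1 = (0.813)(8.933791) + (0.927984) = 8.191156.
Therefore gamma(1) = 8.1912 (to 4 decimal places).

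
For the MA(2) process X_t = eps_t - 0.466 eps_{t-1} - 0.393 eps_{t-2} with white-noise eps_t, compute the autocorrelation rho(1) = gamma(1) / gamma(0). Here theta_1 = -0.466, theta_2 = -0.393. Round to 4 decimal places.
\rho(1) = -0.2062

For an MA(q) process with theta_0 = 1, the autocovariance is
  gamma(k) = sigma^2 * sum_{i=0..q-k} theta_i * theta_{i+k},
and rho(k) = gamma(k) / gamma(0). Sigma^2 cancels.
  numerator   = (1)*(-0.466) + (-0.466)*(-0.393) = -0.282862.
  denominator = (1)^2 + (-0.466)^2 + (-0.393)^2 = 1.371605.
  rho(1) = -0.282862 / 1.371605 = -0.2062.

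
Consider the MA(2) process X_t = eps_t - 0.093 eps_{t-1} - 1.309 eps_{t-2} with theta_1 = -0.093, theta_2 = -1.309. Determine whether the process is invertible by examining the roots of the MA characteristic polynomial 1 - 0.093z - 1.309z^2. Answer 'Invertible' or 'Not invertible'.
\text{Not invertible}

The MA(q) characteristic polynomial is P(z) = 1 - 0.093z - 1.309z^2.
Invertibility requires all roots to lie outside the unit circle, i.e. |z| > 1 for every root.
Set 1 + (-0.093) z + (-1.309) z^2 = 0, i.e. a z^2 + b z + c = 0 with a = -1.309, b = -0.093, c = 1.
Discriminant D = b^2 - 4ac = (-0.093)^2 - 4*(-1.309)*1 = 0.008649 - (-5.236) = 5.244649.
D >= 0, so the roots are real: z = (-b +/- sqrt(D)) / (2a) = (0.093 +/- 2.29012) / (-2.618).
  z_1 = (0.093 + 2.29012) / (-2.618) = -0.9103,   |z_1| = 0.9103.
  z_2 = (0.093 - 2.29012) / (-2.618) = 0.8392,   |z_2| = 0.8392.
Moduli of all roots: 0.9103, 0.8392.
All moduli strictly greater than 1? No.
Verdict: Not invertible.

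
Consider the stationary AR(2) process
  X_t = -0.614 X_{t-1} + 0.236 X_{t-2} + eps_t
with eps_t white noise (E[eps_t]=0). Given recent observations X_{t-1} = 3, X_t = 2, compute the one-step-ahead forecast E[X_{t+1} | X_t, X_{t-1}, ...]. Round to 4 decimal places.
E[X_{t+1} \mid \mathcal F_t] = -0.5200

For an AR(p) model X_t = c + sum_i phi_i X_{t-i} + eps_t, the
one-step-ahead conditional mean is
  E[X_{t+1} | X_t, ...] = c + sum_i phi_i X_{t+1-i}.
Substitute known values:
  E[X_{t+1} | ...] = (-0.614) * (2) + (0.236) * (3)
                   = -0.5200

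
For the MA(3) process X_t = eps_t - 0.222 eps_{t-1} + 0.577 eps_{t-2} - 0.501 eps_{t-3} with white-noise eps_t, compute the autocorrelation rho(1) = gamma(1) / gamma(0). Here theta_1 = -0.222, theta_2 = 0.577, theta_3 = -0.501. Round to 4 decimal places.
\rho(1) = -0.3914

For an MA(q) process with theta_0 = 1, the autocovariance is
  gamma(k) = sigma^2 * sum_{i=0..q-k} theta_i * theta_{i+k},
and rho(k) = gamma(k) / gamma(0). Sigma^2 cancels.
  numerator   = (1)*(-0.222) + (-0.222)*(0.577) + (0.577)*(-0.501) = -0.639171.
  denominator = (1)^2 + (-0.222)^2 + (0.577)^2 + (-0.501)^2 = 1.633214.
  rho(1) = -0.639171 / 1.633214 = -0.3914.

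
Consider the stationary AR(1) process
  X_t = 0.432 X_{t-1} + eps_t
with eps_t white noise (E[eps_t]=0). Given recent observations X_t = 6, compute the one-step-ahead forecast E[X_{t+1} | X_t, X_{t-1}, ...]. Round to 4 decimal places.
E[X_{t+1} \mid \mathcal F_t] = 2.5920

For an AR(p) model X_t = c + sum_i phi_i X_{t-i} + eps_t, the
one-step-ahead conditional mean is
  E[X_{t+1} | X_t, ...] = c + sum_i phi_i X_{t+1-i}.
Substitute known values:
  E[X_{t+1} | ...] = (0.432) * (6)
                   = 2.5920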